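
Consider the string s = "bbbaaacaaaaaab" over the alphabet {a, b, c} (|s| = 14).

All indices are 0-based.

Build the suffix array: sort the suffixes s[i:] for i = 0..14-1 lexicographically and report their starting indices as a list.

sorted suffixes:
  #0 SA[0]=7  'aaaaaab'
  #1 SA[1]=8  'aaaaab'
  #2 SA[2]=9  'aaaab'
  #3 SA[3]=10  'aaab'
  #4 SA[4]=3  'aaacaaaaaab'
  #5 SA[5]=11  'aab'
  #6 SA[6]=4  'aacaaaaaab'
  #7 SA[7]=12  'ab'
  #8 SA[8]=5  'acaaaaaab'
  #9 SA[9]=13  'b'
  #10 SA[10]=2  'baaacaaaaaab'
  #11 SA[11]=1  'bbaaacaaaaaab'
  #12 SA[12]=0  'bbbaaacaaaaaab'
  #13 SA[13]=6  'caaaaaab'

[7, 8, 9, 10, 3, 11, 4, 12, 5, 13, 2, 1, 0, 6]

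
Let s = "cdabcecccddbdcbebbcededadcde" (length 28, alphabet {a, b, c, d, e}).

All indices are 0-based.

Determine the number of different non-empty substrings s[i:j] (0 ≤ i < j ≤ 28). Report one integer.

373

rank | idx | suffix
   0 |   2 | abcecccddbdcbebbcededadcde
   1 |  23 | adcde
   2 |  16 | bbcededadcde
   3 |   3 | bcecccddbdcbebbcededadcde
   4 |  17 | bcededadcde
   5 |  11 | bdcbebbcededadcde
   6 |  14 | bebbcededadcde
   7 |  13 | cbebbcededadcde
   8 |   6 | cccddbdcbebbcededadcde
   9 |   7 | ccddbdcbebbcededadcde
  10 |   0 | cdabcecccddbdcbebbcededadcde
  11 |   8 | cddbdcbebbcededadcde
  12 |  25 | cde
  13 |   4 | cecccddbdcbebbcededadcde
  14 |  18 | cededadcde
  15 |   1 | dabcecccddbdcbebbcededadcde
  16 |  22 | dadcde
  17 |  10 | dbdcbebbcededadcde
  18 |  12 | dcbebbcededadcde
  19 |  24 | dcde
  20 |   9 | ddbdcbebbcededadcde
  21 |  26 | de
  22 |  20 | dedadcde
  23 |  27 | e
  24 |  15 | ebbcededadcde
  25 |   5 | ecccddbdcbebbcededadcde
  26 |  21 | edadcde
  27 |  19 | ededadcde

SA = [2, 23, 16, 3, 17, 11, 14, 13, 6, 7, 0, 8, 25, 4, 18, 1, 22, 10, 12, 24, 9, 26, 20, 27, 15, 5, 21, 19]
i: (SA[i-1],SA[i]) lcp shared
  1: (2,23) 1 'a'
  2: (23,16) 0 ''
  3: (16,3) 1 'b'
  4: (3,17) 3 'bce'
  5: (17,11) 1 'b'
  6: (11,14) 1 'b'
  7: (14,13) 0 ''
  8: (13,6) 1 'c'
  9: (6,7) 2 'cc'
  10: (7,0) 1 'c'
  11: (0,8) 2 'cd'
  12: (8,25) 2 'cd'
  13: (25,4) 1 'c'
  14: (4,18) 2 'ce'
  15: (18,1) 0 ''
  16: (1,22) 2 'da'
  17: (22,10) 1 'd'
  18: (10,12) 1 'd'
  19: (12,24) 2 'dc'
  20: (24,9) 1 'd'
  21: (9,26) 1 'd'
  22: (26,20) 2 'de'
  23: (20,27) 0 ''
  24: (27,15) 1 'e'
  25: (15,5) 1 'e'
  26: (5,21) 1 'e'
  27: (21,19) 2 'ed'

n(n+1)/2 = 28·29/2 = 406
Σ LCP = 0 + 1 + 0 + 1 + 3 + 1 + 1 + 0 + 1 + 2 + 1 + 2 + 2 + 1 + 2 + 0 + 2 + 1 + 1 + 2 + 1 + 1 + 2 + 0 + 1 + 1 + 1 + 2 = 33
distinct = 406 − 33 = 373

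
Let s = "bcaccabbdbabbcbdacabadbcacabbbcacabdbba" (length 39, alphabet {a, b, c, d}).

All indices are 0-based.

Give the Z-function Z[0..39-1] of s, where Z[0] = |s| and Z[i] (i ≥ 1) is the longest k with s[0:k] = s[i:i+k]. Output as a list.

[39, 0, 0, 0, 0, 0, 1, 1, 0, 1, 0, 1, 2, 0, 1, 0, 0, 0, 0, 1, 0, 0, 4, 0, 0, 0, 0, 1, 1, 4, 0, 0, 0, 0, 1, 0, 1, 1, 0]

Z[0]=39
i=1: fresh scan; Z[1]=0
i=2: fresh scan; Z[2]=0
i=3: fresh scan; Z[3]=0
i=4: fresh scan; Z[4]=0
i=5: fresh scan; Z[5]=0
i=6: fresh scan; Z[6]=1 grow→box=[6,7)
i=7: fresh scan; Z[7]=1 grow→box=[7,8)
i=8: fresh scan; Z[8]=0
i=9: fresh scan; Z[9]=1 grow→box=[9,10)
i=10: fresh scan; Z[10]=0
i=11: fresh scan; Z[11]=1 grow→box=[11,12)
i=12: fresh scan; Z[12]=2 grow→box=[12,14)
i=13: min(r-i=1, Z[1]=0)=0; Z[13]=0
i=14: fresh scan; Z[14]=1 grow→box=[14,15)
i=15: fresh scan; Z[15]=0
i=16: fresh scan; Z[16]=0
i=17: fresh scan; Z[17]=0
i=18: fresh scan; Z[18]=0
i=19: fresh scan; Z[19]=1 grow→box=[19,20)
i=20: fresh scan; Z[20]=0
i=21: fresh scan; Z[21]=0
i=22: fresh scan; Z[22]=4 grow→box=[22,26)
i=23: min(r-i=3, Z[1]=0)=0; Z[23]=0
i=24: min(r-i=2, Z[2]=0)=0; Z[24]=0
i=25: min(r-i=1, Z[3]=0)=0; Z[25]=0
i=26: fresh scan; Z[26]=0
i=27: fresh scan; Z[27]=1 grow→box=[27,28)
i=28: fresh scan; Z[28]=1 grow→box=[28,29)
i=29: fresh scan; Z[29]=4 grow→box=[29,33)
i=30: min(r-i=3, Z[1]=0)=0; Z[30]=0
i=31: min(r-i=2, Z[2]=0)=0; Z[31]=0
i=32: min(r-i=1, Z[3]=0)=0; Z[32]=0
i=33: fresh scan; Z[33]=0
i=34: fresh scan; Z[34]=1 grow→box=[34,35)
i=35: fresh scan; Z[35]=0
i=36: fresh scan; Z[36]=1 grow→box=[36,37)
i=37: fresh scan; Z[37]=1 grow→box=[37,38)
i=38: fresh scan; Z[38]=0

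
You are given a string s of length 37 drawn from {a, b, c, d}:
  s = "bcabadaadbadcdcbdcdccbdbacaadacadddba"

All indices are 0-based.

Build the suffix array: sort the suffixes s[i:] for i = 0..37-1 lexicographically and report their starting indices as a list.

rank→(start, suffix):
  0 → (36, 'a')
  1 → (26, 'aadacadddba')
  2 → (6, 'aadbadcdcbdcdccbdbacaadacadddba')
  3 → (2, 'abadaadbadcdcbdcdccbdbacaadacadddba')
  4 → (24, 'acaadacadddba')
  5 → (29, 'acadddba')
  6 → (4, 'adaadbadcdcbdcdccbdbacaadacadddba')
  7 → (27, 'adacadddba')
  8 → (7, 'adbadcdcbdcdccbdbacaadacadddba')
  9 → (10, 'adcdcbdcdccbdbacaadacadddba')
  10 → (31, 'adddba')
  11 → (35, 'ba')
  12 → (23, 'bacaadacadddba')
  13 → (3, 'badaadbadcdcbdcdccbdbacaadacadddba')
  14 → (9, 'badcdcbdcdccbdbacaadacadddba')
  15 → (0, 'bcabadaadbadcdcbdcdccbdbacaadacadddba')
  16 → (21, 'bdbacaadacadddba')
  17 → (15, 'bdcdccbdbacaadacadddba')
  18 → (25, 'caadacadddba')
  19 → (1, 'cabadaadbadcdcbdcdccbdbacaadacadddba')
  20 → (30, 'cadddba')
  21 → (20, 'cbdbacaadacadddba')
  22 → (14, 'cbdcdccbdbacaadacadddba')
  23 → (19, 'ccbdbacaadacadddba')
  24 → (12, 'cdcbdcdccbdbacaadacadddba')
  25 → (17, 'cdccbdbacaadacadddba')
  26 → (5, 'daadbadcdcbdcdccbdbacaadacadddba')
  27 → (28, 'dacadddba')
  28 → (34, 'dba')
  29 → (22, 'dbacaadacadddba')
  30 → (8, 'dbadcdcbdcdccbdbacaadacadddba')
  31 → (13, 'dcbdcdccbdbacaadacadddba')
  32 → (18, 'dccbdbacaadacadddba')
  33 → (11, 'dcdcbdcdccbdbacaadacadddba')
  34 → (16, 'dcdccbdbacaadacadddba')
  35 → (33, 'ddba')
  36 → (32, 'dddba')

[36, 26, 6, 2, 24, 29, 4, 27, 7, 10, 31, 35, 23, 3, 9, 0, 21, 15, 25, 1, 30, 20, 14, 19, 12, 17, 5, 28, 34, 22, 8, 13, 18, 11, 16, 33, 32]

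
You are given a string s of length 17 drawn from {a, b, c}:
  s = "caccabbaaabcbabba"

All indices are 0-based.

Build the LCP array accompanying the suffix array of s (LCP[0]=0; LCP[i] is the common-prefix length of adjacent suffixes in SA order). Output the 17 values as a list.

rank→(start, suffix):
  0 → (16, 'a')
  1 → (7, 'aaabcbabba')
  2 → (8, 'aabcbabba')
  3 → (13, 'abba')
  4 → (4, 'abbaaabcbabba')
  5 → (9, 'abcbabba')
  6 → (1, 'accabbaaabcbabba')
  7 → (15, 'ba')
  8 → (6, 'baaabcbabba')
  9 → (12, 'babba')
  10 → (14, 'bba')
  11 → (5, 'bbaaabcbabba')
  12 → (10, 'bcbabba')
  13 → (3, 'cabbaaabcbabba')
  14 → (0, 'caccabbaaabcbabba')
  15 → (11, 'cbabba')
  16 → (2, 'ccabbaaabcbabba')

SA = [16, 7, 8, 13, 4, 9, 1, 15, 6, 12, 14, 5, 10, 3, 0, 11, 2]
[i] adj suffixes → lcp
  [1] 16/7 → 1 ('a')
  [2] 7/8 → 2 ('aa')
  [3] 8/13 → 1 ('a')
  [4] 13/4 → 4 ('abba')
  [5] 4/9 → 2 ('ab')
  [6] 9/1 → 1 ('a')
  [7] 1/15 → 0 ('')
  [8] 15/6 → 2 ('ba')
  [9] 6/12 → 2 ('ba')
  [10] 12/14 → 1 ('b')
  [11] 14/5 → 3 ('bba')
  [12] 5/10 → 1 ('b')
  [13] 10/3 → 0 ('')
  [14] 3/0 → 2 ('ca')
  [15] 0/11 → 1 ('c')
  [16] 11/2 → 1 ('c')

[0, 1, 2, 1, 4, 2, 1, 0, 2, 2, 1, 3, 1, 0, 2, 1, 1]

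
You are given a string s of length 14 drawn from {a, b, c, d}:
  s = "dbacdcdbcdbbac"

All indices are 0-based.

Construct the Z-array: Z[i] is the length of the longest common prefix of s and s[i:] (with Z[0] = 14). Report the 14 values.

Z[0]=14
i=1: i≥r, start 0; Z[1]=0
i=2: i≥r, start 0; Z[2]=0
i=3: i≥r, start 0; Z[3]=0
i=4: i≥r, start 0; Z[4]=1 grow→box=[4,5)
i=5: i≥r, start 0; Z[5]=0
i=6: i≥r, start 0; Z[6]=2 grow→box=[6,8)
i=7: min(r-i=1, Z[1]=0)=0; Z[7]=0
i=8: i≥r, start 0; Z[8]=0
i=9: i≥r, start 0; Z[9]=2 grow→box=[9,11)
i=10: min(r-i=1, Z[1]=0)=0; Z[10]=0
i=11: i≥r, start 0; Z[11]=0
i=12: i≥r, start 0; Z[12]=0
i=13: i≥r, start 0; Z[13]=0

[14, 0, 0, 0, 1, 0, 2, 0, 0, 2, 0, 0, 0, 0]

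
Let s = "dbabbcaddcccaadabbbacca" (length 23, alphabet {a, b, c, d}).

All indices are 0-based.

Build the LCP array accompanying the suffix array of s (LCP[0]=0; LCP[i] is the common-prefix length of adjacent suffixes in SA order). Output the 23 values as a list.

[0, 1, 1, 3, 1, 1, 2, 0, 2, 1, 2, 2, 1, 0, 2, 2, 1, 3, 2, 0, 1, 1, 1]

sorted suffixes:
  #0 SA[0]=22  'a'
  #1 SA[1]=12  'aadabbbacca'
  #2 SA[2]=15  'abbbacca'
  #3 SA[3]=2  'abbcaddcccaadabbbacca'
  #4 SA[4]=19  'acca'
  #5 SA[5]=13  'adabbbacca'
  #6 SA[6]=6  'addcccaadabbbacca'
  #7 SA[7]=1  'babbcaddcccaadabbbacca'
  #8 SA[8]=18  'bacca'
  #9 SA[9]=17  'bbacca'
  #10 SA[10]=16  'bbbacca'
  #11 SA[11]=3  'bbcaddcccaadabbbacca'
  #12 SA[12]=4  'bcaddcccaadabbbacca'
  #13 SA[13]=21  'ca'
  #14 SA[14]=11  'caadabbbacca'
  #15 SA[15]=5  'caddcccaadabbbacca'
  #16 SA[16]=20  'cca'
  #17 SA[17]=10  'ccaadabbbacca'
  #18 SA[18]=9  'cccaadabbbacca'
  #19 SA[19]=14  'dabbbacca'
  #20 SA[20]=0  'dbabbcaddcccaadabbbacca'
  #21 SA[21]=8  'dcccaadabbbacca'
  #22 SA[22]=7  'ddcccaadabbbacca'

SA = [22, 12, 15, 2, 19, 13, 6, 1, 18, 17, 16, 3, 4, 21, 11, 5, 20, 10, 9, 14, 0, 8, 7]
i: (SA[i-1],SA[i]) lcp shared
  1: (22,12) 1 'a'
  2: (12,15) 1 'a'
  3: (15,2) 3 'abb'
  4: (2,19) 1 'a'
  5: (19,13) 1 'a'
  6: (13,6) 2 'ad'
  7: (6,1) 0 ''
  8: (1,18) 2 'ba'
  9: (18,17) 1 'b'
  10: (17,16) 2 'bb'
  11: (16,3) 2 'bb'
  12: (3,4) 1 'b'
  13: (4,21) 0 ''
  14: (21,11) 2 'ca'
  15: (11,5) 2 'ca'
  16: (5,20) 1 'c'
  17: (20,10) 3 'cca'
  18: (10,9) 2 'cc'
  19: (9,14) 0 ''
  20: (14,0) 1 'd'
  21: (0,8) 1 'd'
  22: (8,7) 1 'd'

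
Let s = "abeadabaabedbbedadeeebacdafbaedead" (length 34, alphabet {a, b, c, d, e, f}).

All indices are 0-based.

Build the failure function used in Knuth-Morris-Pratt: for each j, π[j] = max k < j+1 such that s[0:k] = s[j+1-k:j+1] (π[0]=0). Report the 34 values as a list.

[0, 0, 0, 1, 0, 1, 2, 1, 1, 2, 3, 0, 0, 0, 0, 0, 1, 0, 0, 0, 0, 0, 1, 0, 0, 1, 0, 0, 1, 0, 0, 0, 1, 0]

π[0] = 0
j=1 s[j]='b': π[1]=0 (border '')
j=2 s[j]='e': π[2]=0 (border '')
j=3 s[j]='a': π[3]=1 (border 'a')
j=4 s[j]='d': k: 1→0; π[4]=0 (border '')
j=5 s[j]='a': π[5]=1 (border 'a')
j=6 s[j]='b': π[6]=2 (border 'ab')
j=7 s[j]='a': k: 2→0; π[7]=1 (border 'a')
j=8 s[j]='a': k: 1→0; π[8]=1 (border 'a')
j=9 s[j]='b': π[9]=2 (border 'ab')
j=10 s[j]='e': π[10]=3 (border 'abe')
j=11 s[j]='d': k: 3→0; π[11]=0 (border '')
j=12 s[j]='b': π[12]=0 (border '')
j=13 s[j]='b': π[13]=0 (border '')
j=14 s[j]='e': π[14]=0 (border '')
j=15 s[j]='d': π[15]=0 (border '')
j=16 s[j]='a': π[16]=1 (border 'a')
j=17 s[j]='d': k: 1→0; π[17]=0 (border '')
j=18 s[j]='e': π[18]=0 (border '')
j=19 s[j]='e': π[19]=0 (border '')
j=20 s[j]='e': π[20]=0 (border '')
j=21 s[j]='b': π[21]=0 (border '')
j=22 s[j]='a': π[22]=1 (border 'a')
j=23 s[j]='c': k: 1→0; π[23]=0 (border '')
j=24 s[j]='d': π[24]=0 (border '')
j=25 s[j]='a': π[25]=1 (border 'a')
j=26 s[j]='f': k: 1→0; π[26]=0 (border '')
j=27 s[j]='b': π[27]=0 (border '')
j=28 s[j]='a': π[28]=1 (border 'a')
j=29 s[j]='e': k: 1→0; π[29]=0 (border '')
j=30 s[j]='d': π[30]=0 (border '')
j=31 s[j]='e': π[31]=0 (border '')
j=32 s[j]='a': π[32]=1 (border 'a')
j=33 s[j]='d': k: 1→0; π[33]=0 (border '')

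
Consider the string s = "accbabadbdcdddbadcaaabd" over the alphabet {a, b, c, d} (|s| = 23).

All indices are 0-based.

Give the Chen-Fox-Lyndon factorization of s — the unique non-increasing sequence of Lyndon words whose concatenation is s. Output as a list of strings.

emit factor 1: 'accb' (i=0, period=4)
emit factor 2: 'abadbdcdddbadc' (i=4, period=14)
emit factor 3: 'aaabd' (i=18, period=5)

["accb", "abadbdcdddbadc", "aaabd"]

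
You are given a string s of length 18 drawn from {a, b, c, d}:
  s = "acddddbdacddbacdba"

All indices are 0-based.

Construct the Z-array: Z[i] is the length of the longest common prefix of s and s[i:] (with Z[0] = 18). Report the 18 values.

[18, 0, 0, 0, 0, 0, 0, 0, 4, 0, 0, 0, 0, 3, 0, 0, 0, 1]

Z[0]=18
i=1: outside box; Z[1]=0
i=2: outside box; Z[2]=0
i=3: outside box; Z[3]=0
i=4: outside box; Z[4]=0
i=5: outside box; Z[5]=0
i=6: outside box; Z[6]=0
i=7: outside box; Z[7]=0
i=8: outside box; Z[8]=4 grow→box=[8,12)
i=9: min(r-i=3, Z[1]=0)=0; Z[9]=0
i=10: min(r-i=2, Z[2]=0)=0; Z[10]=0
i=11: min(r-i=1, Z[3]=0)=0; Z[11]=0
i=12: outside box; Z[12]=0
i=13: outside box; Z[13]=3 grow→box=[13,16)
i=14: min(r-i=2, Z[1]=0)=0; Z[14]=0
i=15: min(r-i=1, Z[2]=0)=0; Z[15]=0
i=16: outside box; Z[16]=0
i=17: outside box; Z[17]=1 grow→box=[17,18)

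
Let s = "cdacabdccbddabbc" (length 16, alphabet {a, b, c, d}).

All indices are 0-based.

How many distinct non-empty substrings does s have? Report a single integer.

121

sorted suffixes:
  #0 SA[0]=12  'abbc'
  #1 SA[1]=4  'abdccbddabbc'
  #2 SA[2]=2  'acabdccbddabbc'
  #3 SA[3]=13  'bbc'
  #4 SA[4]=14  'bc'
  #5 SA[5]=5  'bdccbddabbc'
  #6 SA[6]=9  'bddabbc'
  #7 SA[7]=15  'c'
  #8 SA[8]=3  'cabdccbddabbc'
  #9 SA[9]=8  'cbddabbc'
  #10 SA[10]=7  'ccbddabbc'
  #11 SA[11]=0  'cdacabdccbddabbc'
  #12 SA[12]=11  'dabbc'
  #13 SA[13]=1  'dacabdccbddabbc'
  #14 SA[14]=6  'dccbddabbc'
  #15 SA[15]=10  'ddabbc'

SA = [12, 4, 2, 13, 14, 5, 9, 15, 3, 8, 7, 0, 11, 1, 6, 10]
rank  pair      lcp
   1  s[12:],s[4:]  2  'ab'
   2  s[4:],s[2:]  1  'a'
   3  s[2:],s[13:]  0  ''
   4  s[13:],s[14:]  1  'b'
   5  s[14:],s[5:]  1  'b'
   6  s[5:],s[9:]  2  'bd'
   7  s[9:],s[15:]  0  ''
   8  s[15:],s[3:]  1  'c'
   9  s[3:],s[8:]  1  'c'
  10  s[8:],s[7:]  1  'c'
  11  s[7:],s[0:]  1  'c'
  12  s[0:],s[11:]  0  ''
  13  s[11:],s[1:]  2  'da'
  14  s[1:],s[6:]  1  'd'
  15  s[6:],s[10:]  1  'd'

n(n+1)/2 = 16·17/2 = 136
Σ LCP = 0 + 2 + 1 + 0 + 1 + 1 + 2 + 0 + 1 + 1 + 1 + 1 + 0 + 2 + 1 + 1 = 15
distinct = 136 − 15 = 121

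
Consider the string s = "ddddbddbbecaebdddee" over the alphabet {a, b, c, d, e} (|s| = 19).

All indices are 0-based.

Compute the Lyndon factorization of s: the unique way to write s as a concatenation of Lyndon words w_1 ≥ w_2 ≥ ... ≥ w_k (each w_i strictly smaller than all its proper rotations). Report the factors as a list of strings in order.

["d", "d", "d", "d", "bdd", "bbec", "aebdddee"]

emit factor 1: 'd' (i=0, period=1)
emit factor 2: 'd' (i=1, period=1)
emit factor 3: 'd' (i=2, period=1)
emit factor 4: 'd' (i=3, period=1)
emit factor 5: 'bdd' (i=4, period=3)
emit factor 6: 'bbec' (i=7, period=4)
emit factor 7: 'aebdddee' (i=11, period=8)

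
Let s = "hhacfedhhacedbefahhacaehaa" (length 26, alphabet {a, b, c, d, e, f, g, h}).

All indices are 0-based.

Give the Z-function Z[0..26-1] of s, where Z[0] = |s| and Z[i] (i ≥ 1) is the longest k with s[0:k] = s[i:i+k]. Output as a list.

Z[0]=26
i=1: i≥r, start 0; Z[1]=1 grow→box=[1,2)
i=2: i≥r, start 0; Z[2]=0
i=3: i≥r, start 0; Z[3]=0
i=4: i≥r, start 0; Z[4]=0
i=5: i≥r, start 0; Z[5]=0
i=6: i≥r, start 0; Z[6]=0
i=7: i≥r, start 0; Z[7]=4 grow→box=[7,11)
i=8: min(r-i=3, Z[1]=1)=1; Z[8]=1
i=9: min(r-i=2, Z[2]=0)=0; Z[9]=0
i=10: min(r-i=1, Z[3]=0)=0; Z[10]=0
i=11: i≥r, start 0; Z[11]=0
i=12: i≥r, start 0; Z[12]=0
i=13: i≥r, start 0; Z[13]=0
i=14: i≥r, start 0; Z[14]=0
i=15: i≥r, start 0; Z[15]=0
i=16: i≥r, start 0; Z[16]=0
i=17: i≥r, start 0; Z[17]=4 grow→box=[17,21)
i=18: min(r-i=3, Z[1]=1)=1; Z[18]=1
i=19: min(r-i=2, Z[2]=0)=0; Z[19]=0
i=20: min(r-i=1, Z[3]=0)=0; Z[20]=0
i=21: i≥r, start 0; Z[21]=0
i=22: i≥r, start 0; Z[22]=0
i=23: i≥r, start 0; Z[23]=1 grow→box=[23,24)
i=24: i≥r, start 0; Z[24]=0
i=25: i≥r, start 0; Z[25]=0

[26, 1, 0, 0, 0, 0, 0, 4, 1, 0, 0, 0, 0, 0, 0, 0, 0, 4, 1, 0, 0, 0, 0, 1, 0, 0]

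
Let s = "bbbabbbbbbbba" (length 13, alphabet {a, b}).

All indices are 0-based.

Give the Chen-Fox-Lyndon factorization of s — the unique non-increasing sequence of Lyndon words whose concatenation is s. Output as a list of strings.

["b", "b", "b", "abbbbbbbb", "a"]

emit factor 1: 'b' (i=0, period=1)
emit factor 2: 'b' (i=1, period=1)
emit factor 3: 'b' (i=2, period=1)
emit factor 4: 'abbbbbbbb' (i=3, period=9)
emit factor 5: 'a' (i=12, period=1)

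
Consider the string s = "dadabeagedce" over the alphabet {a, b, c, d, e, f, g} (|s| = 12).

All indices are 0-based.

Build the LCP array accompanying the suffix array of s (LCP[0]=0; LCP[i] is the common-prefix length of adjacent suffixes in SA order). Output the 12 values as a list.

[0, 1, 1, 0, 0, 0, 2, 1, 0, 1, 1, 0]

rank | idx | suffix
   0 |   3 | abeagedce
   1 |   1 | adabeagedce
   2 |   6 | agedce
   3 |   4 | beagedce
   4 |  10 | ce
   5 |   2 | dabeagedce
   6 |   0 | dadabeagedce
   7 |   9 | dce
   8 |  11 | e
   9 |   5 | eagedce
  10 |   8 | edce
  11 |   7 | gedce

SA = [3, 1, 6, 4, 10, 2, 0, 9, 11, 5, 8, 7]
[i] adj suffixes → lcp
  [1] 3/1 → 1 ('a')
  [2] 1/6 → 1 ('a')
  [3] 6/4 → 0 ('')
  [4] 4/10 → 0 ('')
  [5] 10/2 → 0 ('')
  [6] 2/0 → 2 ('da')
  [7] 0/9 → 1 ('d')
  [8] 9/11 → 0 ('')
  [9] 11/5 → 1 ('e')
  [10] 5/8 → 1 ('e')
  [11] 8/7 → 0 ('')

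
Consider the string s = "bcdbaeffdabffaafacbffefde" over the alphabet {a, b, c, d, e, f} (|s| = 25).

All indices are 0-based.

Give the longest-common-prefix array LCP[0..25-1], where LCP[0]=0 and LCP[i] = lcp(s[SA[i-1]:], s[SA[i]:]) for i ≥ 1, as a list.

rank→(start, suffix):
  0 → (13, 'aafacbffefde')
  1 → (9, 'abffaafacbffefde')
  2 → (16, 'acbffefde')
  3 → (4, 'aeffdabffaafacbffefde')
  4 → (14, 'afacbffefde')
  5 → (3, 'baeffdabffaafacbffefde')
  6 → (0, 'bcdbaeffdabffaafacbffefde')
  7 → (10, 'bffaafacbffefde')
  8 → (18, 'bffefde')
  9 → (17, 'cbffefde')
  10 → (1, 'cdbaeffdabffaafacbffefde')
  11 → (8, 'dabffaafacbffefde')
  12 → (2, 'dbaeffdabffaafacbffefde')
  13 → (23, 'de')
  14 → (24, 'e')
  15 → (21, 'efde')
  16 → (5, 'effdabffaafacbffefde')
  17 → (12, 'faafacbffefde')
  18 → (15, 'facbffefde')
  19 → (7, 'fdabffaafacbffefde')
  20 → (22, 'fde')
  21 → (20, 'fefde')
  22 → (11, 'ffaafacbffefde')
  23 → (6, 'ffdabffaafacbffefde')
  24 → (19, 'ffefde')

SA = [13, 9, 16, 4, 14, 3, 0, 10, 18, 17, 1, 8, 2, 23, 24, 21, 5, 12, 15, 7, 22, 20, 11, 6, 19]
rank  pair      lcp
   1  s[13:],s[9:]  1  'a'
   2  s[9:],s[16:]  1  'a'
   3  s[16:],s[4:]  1  'a'
   4  s[4:],s[14:]  1  'a'
   5  s[14:],s[3:]  0  ''
   6  s[3:],s[0:]  1  'b'
   7  s[0:],s[10:]  1  'b'
   8  s[10:],s[18:]  3  'bff'
   9  s[18:],s[17:]  0  ''
  10  s[17:],s[1:]  1  'c'
  11  s[1:],s[8:]  0  ''
  12  s[8:],s[2:]  1  'd'
  13  s[2:],s[23:]  1  'd'
  14  s[23:],s[24:]  0  ''
  15  s[24:],s[21:]  1  'e'
  16  s[21:],s[5:]  2  'ef'
  17  s[5:],s[12:]  0  ''
  18  s[12:],s[15:]  2  'fa'
  19  s[15:],s[7:]  1  'f'
  20  s[7:],s[22:]  2  'fd'
  21  s[22:],s[20:]  1  'f'
  22  s[20:],s[11:]  1  'f'
  23  s[11:],s[6:]  2  'ff'
  24  s[6:],s[19:]  2  'ff'

[0, 1, 1, 1, 1, 0, 1, 1, 3, 0, 1, 0, 1, 1, 0, 1, 2, 0, 2, 1, 2, 1, 1, 2, 2]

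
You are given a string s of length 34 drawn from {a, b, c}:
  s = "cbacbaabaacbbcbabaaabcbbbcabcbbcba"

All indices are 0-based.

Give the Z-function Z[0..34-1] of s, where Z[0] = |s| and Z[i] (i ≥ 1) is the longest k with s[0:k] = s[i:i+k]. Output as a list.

Z[0]=34
i=1: fresh scan; Z[1]=0
i=2: fresh scan; Z[2]=0
i=3: fresh scan; Z[3]=3 grow→box=[3,6)
i=4: min(r-i=2, Z[1]=0)=0; Z[4]=0
i=5: min(r-i=1, Z[2]=0)=0; Z[5]=0
i=6: fresh scan; Z[6]=0
i=7: fresh scan; Z[7]=0
i=8: fresh scan; Z[8]=0
i=9: fresh scan; Z[9]=0
i=10: fresh scan; Z[10]=2 grow→box=[10,12)
i=11: min(r-i=1, Z[1]=0)=0; Z[11]=0
i=12: fresh scan; Z[12]=0
i=13: fresh scan; Z[13]=3 grow→box=[13,16)
i=14: min(r-i=2, Z[1]=0)=0; Z[14]=0
i=15: min(r-i=1, Z[2]=0)=0; Z[15]=0
i=16: fresh scan; Z[16]=0
i=17: fresh scan; Z[17]=0
i=18: fresh scan; Z[18]=0
i=19: fresh scan; Z[19]=0
i=20: fresh scan; Z[20]=0
i=21: fresh scan; Z[21]=2 grow→box=[21,23)
i=22: min(r-i=1, Z[1]=0)=0; Z[22]=0
i=23: fresh scan; Z[23]=0
i=24: fresh scan; Z[24]=0
i=25: fresh scan; Z[25]=1 grow→box=[25,26)
i=26: fresh scan; Z[26]=0
i=27: fresh scan; Z[27]=0
i=28: fresh scan; Z[28]=2 grow→box=[28,30)
i=29: min(r-i=1, Z[1]=0)=0; Z[29]=0
i=30: fresh scan; Z[30]=0
i=31: fresh scan; Z[31]=3 grow→box=[31,34)
i=32: min(r-i=2, Z[1]=0)=0; Z[32]=0
i=33: min(r-i=1, Z[2]=0)=0; Z[33]=0

[34, 0, 0, 3, 0, 0, 0, 0, 0, 0, 2, 0, 0, 3, 0, 0, 0, 0, 0, 0, 0, 2, 0, 0, 0, 1, 0, 0, 2, 0, 0, 3, 0, 0]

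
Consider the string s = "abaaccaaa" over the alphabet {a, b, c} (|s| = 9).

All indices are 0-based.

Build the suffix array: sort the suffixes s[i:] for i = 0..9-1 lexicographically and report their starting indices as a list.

[8, 7, 6, 2, 0, 3, 1, 5, 4]

rank→(start, suffix):
  0 → (8, 'a')
  1 → (7, 'aa')
  2 → (6, 'aaa')
  3 → (2, 'aaccaaa')
  4 → (0, 'abaaccaaa')
  5 → (3, 'accaaa')
  6 → (1, 'baaccaaa')
  7 → (5, 'caaa')
  8 → (4, 'ccaaa')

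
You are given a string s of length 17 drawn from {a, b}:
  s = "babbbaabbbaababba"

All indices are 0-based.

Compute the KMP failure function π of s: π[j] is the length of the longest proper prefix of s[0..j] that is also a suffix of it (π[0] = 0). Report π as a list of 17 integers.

[0, 0, 1, 1, 1, 2, 0, 1, 1, 1, 2, 0, 1, 2, 3, 4, 2]

π[0] = 0
j=1 s[j]='a': π[1]=0 (border '')
j=2 s[j]='b': π[2]=1 (border 'b')
j=3 s[j]='b': k: 1→0; π[3]=1 (border 'b')
j=4 s[j]='b': k: 1→0; π[4]=1 (border 'b')
j=5 s[j]='a': π[5]=2 (border 'ba')
j=6 s[j]='a': k: 2→0; π[6]=0 (border '')
j=7 s[j]='b': π[7]=1 (border 'b')
j=8 s[j]='b': k: 1→0; π[8]=1 (border 'b')
j=9 s[j]='b': k: 1→0; π[9]=1 (border 'b')
j=10 s[j]='a': π[10]=2 (border 'ba')
j=11 s[j]='a': k: 2→0; π[11]=0 (border '')
j=12 s[j]='b': π[12]=1 (border 'b')
j=13 s[j]='a': π[13]=2 (border 'ba')
j=14 s[j]='b': π[14]=3 (border 'bab')
j=15 s[j]='b': π[15]=4 (border 'babb')
j=16 s[j]='a': k: 4→1; π[16]=2 (border 'ba')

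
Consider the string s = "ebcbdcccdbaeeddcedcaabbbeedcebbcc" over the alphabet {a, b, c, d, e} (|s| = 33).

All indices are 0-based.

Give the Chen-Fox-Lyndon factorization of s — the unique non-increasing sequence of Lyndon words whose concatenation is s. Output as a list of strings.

emit factor 1: 'e' (i=0, period=1)
emit factor 2: 'bcbdcccd' (i=1, period=8)
emit factor 3: 'b' (i=9, period=1)
emit factor 4: 'aeeddcedc' (i=10, period=9)
emit factor 5: 'aabbbeedcebbcc' (i=19, period=14)

["e", "bcbdcccd", "b", "aeeddcedc", "aabbbeedcebbcc"]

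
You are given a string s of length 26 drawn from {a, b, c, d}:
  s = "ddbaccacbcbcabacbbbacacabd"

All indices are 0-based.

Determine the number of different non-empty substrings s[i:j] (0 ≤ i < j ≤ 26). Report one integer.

rank→(start, suffix):
  0 → (12, 'abacbbbacacabd')
  1 → (23, 'abd')
  2 → (21, 'acabd')
  3 → (19, 'acacabd')
  4 → (14, 'acbbbacacabd')
  5 → (6, 'acbcbcabacbbbacacabd')
  6 → (3, 'accacbcbcabacbbbacacabd')
  7 → (18, 'bacacabd')
  8 → (13, 'bacbbbacacabd')
  9 → (2, 'baccacbcbcabacbbbacacabd')
  10 → (17, 'bbacacabd')
  11 → (16, 'bbbacacabd')
  12 → (10, 'bcabacbbbacacabd')
  13 → (8, 'bcbcabacbbbacacabd')
  14 → (24, 'bd')
  15 → (11, 'cabacbbbacacabd')
  16 → (22, 'cabd')
  17 → (20, 'cacabd')
  18 → (5, 'cacbcbcabacbbbacacabd')
  19 → (15, 'cbbbacacabd')
  20 → (9, 'cbcabacbbbacacabd')
  21 → (7, 'cbcbcabacbbbacacabd')
  22 → (4, 'ccacbcbcabacbbbacacabd')
  23 → (25, 'd')
  24 → (1, 'dbaccacbcbcabacbbbacacabd')
  25 → (0, 'ddbaccacbcbcabacbbbacacabd')

SA = [12, 23, 21, 19, 14, 6, 3, 18, 13, 2, 17, 16, 10, 8, 24, 11, 22, 20, 5, 15, 9, 7, 4, 25, 1, 0]
[i] adj suffixes → lcp
  [1] 12/23 → 2 ('ab')
  [2] 23/21 → 1 ('a')
  [3] 21/19 → 3 ('aca')
  [4] 19/14 → 2 ('ac')
  [5] 14/6 → 3 ('acb')
  [6] 6/3 → 2 ('ac')
  [7] 3/18 → 0 ('')
  [8] 18/13 → 3 ('bac')
  [9] 13/2 → 3 ('bac')
  [10] 2/17 → 1 ('b')
  [11] 17/16 → 2 ('bb')
  [12] 16/10 → 1 ('b')
  [13] 10/8 → 2 ('bc')
  [14] 8/24 → 1 ('b')
  [15] 24/11 → 0 ('')
  [16] 11/22 → 3 ('cab')
  [17] 22/20 → 2 ('ca')
  [18] 20/5 → 3 ('cac')
  [19] 5/15 → 1 ('c')
  [20] 15/9 → 2 ('cb')
  [21] 9/7 → 3 ('cbc')
  [22] 7/4 → 1 ('c')
  [23] 4/25 → 0 ('')
  [24] 25/1 → 1 ('d')
  [25] 1/0 → 1 ('d')

n(n+1)/2 = 26·27/2 = 351
Σ LCP = 0 + 2 + 1 + 3 + 2 + 3 + 2 + 0 + 3 + 3 + 1 + 2 + 1 + 2 + 1 + 0 + 3 + 2 + 3 + 1 + 2 + 3 + 1 + 0 + 1 + 1 = 43
distinct = 351 − 43 = 308

308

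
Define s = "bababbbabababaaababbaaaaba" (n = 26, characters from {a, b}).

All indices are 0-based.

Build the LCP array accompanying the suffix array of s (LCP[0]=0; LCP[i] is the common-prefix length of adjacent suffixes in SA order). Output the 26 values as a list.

[0, 1, 3, 5, 2, 4, 1, 3, 3, 5, 4, 5, 2, 3, 0, 2, 4, 2, 4, 6, 5, 3, 4, 1, 3, 2]

sorted suffixes:
  #0 SA[0]=25  'a'
  #1 SA[1]=20  'aaaaba'
  #2 SA[2]=21  'aaaba'
  #3 SA[3]=13  'aaababbaaaaba'
  #4 SA[4]=22  'aaba'
  #5 SA[5]=14  'aababbaaaaba'
  #6 SA[6]=23  'aba'
  #7 SA[7]=11  'abaaababbaaaaba'
  #8 SA[8]=9  'ababaaababbaaaaba'
  #9 SA[9]=7  'abababaaababbaaaaba'
  #10 SA[10]=15  'ababbaaaaba'
  #11 SA[11]=1  'ababbbabababaaababbaaaaba'
  #12 SA[12]=17  'abbaaaaba'
  #13 SA[13]=3  'abbbabababaaababbaaaaba'
  #14 SA[14]=24  'ba'
  #15 SA[15]=19  'baaaaba'
  #16 SA[16]=12  'baaababbaaaaba'
  #17 SA[17]=10  'babaaababbaaaaba'
  #18 SA[18]=8  'bababaaababbaaaaba'
  #19 SA[19]=6  'babababaaababbaaaaba'
  #20 SA[20]=0  'bababbbabababaaababbaaaaba'
  #21 SA[21]=16  'babbaaaaba'
  #22 SA[22]=2  'babbbabababaaababbaaaaba'
  #23 SA[23]=18  'bbaaaaba'
  #24 SA[24]=5  'bbabababaaababbaaaaba'
  #25 SA[25]=4  'bbbabababaaababbaaaaba'

SA = [25, 20, 21, 13, 22, 14, 23, 11, 9, 7, 15, 1, 17, 3, 24, 19, 12, 10, 8, 6, 0, 16, 2, 18, 5, 4]
[i] adj suffixes → lcp
  [1] 25/20 → 1 ('a')
  [2] 20/21 → 3 ('aaa')
  [3] 21/13 → 5 ('aaaba')
  [4] 13/22 → 2 ('aa')
  [5] 22/14 → 4 ('aaba')
  [6] 14/23 → 1 ('a')
  [7] 23/11 → 3 ('aba')
  [8] 11/9 → 3 ('aba')
  [9] 9/7 → 5 ('ababa')
  [10] 7/15 → 4 ('abab')
  [11] 15/1 → 5 ('ababb')
  [12] 1/17 → 2 ('ab')
  [13] 17/3 → 3 ('abb')
  [14] 3/24 → 0 ('')
  [15] 24/19 → 2 ('ba')
  [16] 19/12 → 4 ('baaa')
  [17] 12/10 → 2 ('ba')
  [18] 10/8 → 4 ('baba')
  [19] 8/6 → 6 ('bababa')
  [20] 6/0 → 5 ('babab')
  [21] 0/16 → 3 ('bab')
  [22] 16/2 → 4 ('babb')
  [23] 2/18 → 1 ('b')
  [24] 18/5 → 3 ('bba')
  [25] 5/4 → 2 ('bb')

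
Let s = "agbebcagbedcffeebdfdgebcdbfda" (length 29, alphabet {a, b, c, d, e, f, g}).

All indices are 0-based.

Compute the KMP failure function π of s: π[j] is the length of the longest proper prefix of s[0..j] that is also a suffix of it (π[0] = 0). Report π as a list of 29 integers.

π[0] = 0
j=1 s[j]='g': π[1]=0 (border '')
j=2 s[j]='b': π[2]=0 (border '')
j=3 s[j]='e': π[3]=0 (border '')
j=4 s[j]='b': π[4]=0 (border '')
j=5 s[j]='c': π[5]=0 (border '')
j=6 s[j]='a': π[6]=1 (border 'a')
j=7 s[j]='g': π[7]=2 (border 'ag')
j=8 s[j]='b': π[8]=3 (border 'agb')
j=9 s[j]='e': π[9]=4 (border 'agbe')
j=10 s[j]='d': k: 4→0; π[10]=0 (border '')
j=11 s[j]='c': π[11]=0 (border '')
j=12 s[j]='f': π[12]=0 (border '')
j=13 s[j]='f': π[13]=0 (border '')
j=14 s[j]='e': π[14]=0 (border '')
j=15 s[j]='e': π[15]=0 (border '')
j=16 s[j]='b': π[16]=0 (border '')
j=17 s[j]='d': π[17]=0 (border '')
j=18 s[j]='f': π[18]=0 (border '')
j=19 s[j]='d': π[19]=0 (border '')
j=20 s[j]='g': π[20]=0 (border '')
j=21 s[j]='e': π[21]=0 (border '')
j=22 s[j]='b': π[22]=0 (border '')
j=23 s[j]='c': π[23]=0 (border '')
j=24 s[j]='d': π[24]=0 (border '')
j=25 s[j]='b': π[25]=0 (border '')
j=26 s[j]='f': π[26]=0 (border '')
j=27 s[j]='d': π[27]=0 (border '')
j=28 s[j]='a': π[28]=1 (border 'a')

[0, 0, 0, 0, 0, 0, 1, 2, 3, 4, 0, 0, 0, 0, 0, 0, 0, 0, 0, 0, 0, 0, 0, 0, 0, 0, 0, 0, 1]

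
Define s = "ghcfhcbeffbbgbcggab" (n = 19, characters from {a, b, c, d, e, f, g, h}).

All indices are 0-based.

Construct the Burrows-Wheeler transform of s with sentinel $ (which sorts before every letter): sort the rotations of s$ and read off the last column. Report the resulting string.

bgafgcbhhbbfecgbc$fg

rank  rotation              last
    0  $ghcfhcbeffbbgbcggab  b
    1  ab$ghcfhcbeffbbgbcgg  g
    2  b$ghcfhcbeffbbgbcgga  a
    3  bbgbcggab$ghcfhcbeff  f
    4  bcggab$ghcfhcbeffbbg  g
    5  beffbbgbcggab$ghcfhc  c
    6  bgbcggab$ghcfhcbeffb  b
    7  cbeffbbgbcggab$ghcfh  h
    8  cfhcbeffbbgbcggab$gh  h
    9  cggab$ghcfhcbeffbbgb  b
   10  effbbgbcggab$ghcfhcb  b
   11  fbbgbcggab$ghcfhcbef  f
   12  ffbbgbcggab$ghcfhcbe  e
   13  fhcbeffbbgbcggab$ghc  c
   14  gab$ghcfhcbeffbbgbcg  g
   15  gbcggab$ghcfhcbeffbb  b
   16  ggab$ghcfhcbeffbbgbc  c
   17  ghcfhcbeffbbgbcggab$  $
   18  hcbeffbbgbcggab$ghcf  f
   19  hcfhcbeffbbgbcggab$g  g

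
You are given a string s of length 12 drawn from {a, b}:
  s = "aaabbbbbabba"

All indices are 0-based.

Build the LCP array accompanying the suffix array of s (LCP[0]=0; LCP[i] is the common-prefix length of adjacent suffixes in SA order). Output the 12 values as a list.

[0, 1, 2, 1, 3, 0, 2, 1, 3, 2, 3, 4]

rank→(start, suffix):
  0 → (11, 'a')
  1 → (0, 'aaabbbbbabba')
  2 → (1, 'aabbbbbabba')
  3 → (8, 'abba')
  4 → (2, 'abbbbbabba')
  5 → (10, 'ba')
  6 → (7, 'babba')
  7 → (9, 'bba')
  8 → (6, 'bbabba')
  9 → (5, 'bbbabba')
  10 → (4, 'bbbbabba')
  11 → (3, 'bbbbbabba')

SA = [11, 0, 1, 8, 2, 10, 7, 9, 6, 5, 4, 3]
rank  pair      lcp
   1  s[11:],s[0:]  1  'a'
   2  s[0:],s[1:]  2  'aa'
   3  s[1:],s[8:]  1  'a'
   4  s[8:],s[2:]  3  'abb'
   5  s[2:],s[10:]  0  ''
   6  s[10:],s[7:]  2  'ba'
   7  s[7:],s[9:]  1  'b'
   8  s[9:],s[6:]  3  'bba'
   9  s[6:],s[5:]  2  'bb'
  10  s[5:],s[4:]  3  'bbb'
  11  s[4:],s[3:]  4  'bbbb'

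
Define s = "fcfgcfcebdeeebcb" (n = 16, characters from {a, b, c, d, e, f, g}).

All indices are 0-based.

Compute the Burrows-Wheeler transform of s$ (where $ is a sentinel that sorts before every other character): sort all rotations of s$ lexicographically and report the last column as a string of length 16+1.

rank  rotation           last
    0  $fcfgcfcebdeeebcb  b
    1  b$fcfgcfcebdeeebc  c
    2  bcb$fcfgcfcebdeee  e
    3  bdeeebcb$fcfgcfce  e
    4  cb$fcfgcfcebdeeeb  b
    5  cebdeeebcb$fcfgcf  f
    6  cfcebdeeebcb$fcfg  g
    7  cfgcfcebdeeebcb$f  f
    8  deeebcb$fcfgcfceb  b
    9  ebcb$fcfgcfcebdee  e
   10  ebdeeebcb$fcfgcfc  c
   11  eebcb$fcfgcfcebde  e
   12  eeebcb$fcfgcfcebd  d
   13  fcebdeeebcb$fcfgc  c
   14  fcfgcfcebdeeebcb$  $
   15  fgcfcebdeeebcb$fc  c
   16  gcfcebdeeebcb$fcf  f

bceebfgfbecedc$cf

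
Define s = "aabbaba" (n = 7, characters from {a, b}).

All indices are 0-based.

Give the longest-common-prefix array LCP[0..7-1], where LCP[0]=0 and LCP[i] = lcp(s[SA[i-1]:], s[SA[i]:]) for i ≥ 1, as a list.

rank→(start, suffix):
  0 → (6, 'a')
  1 → (0, 'aabbaba')
  2 → (4, 'aba')
  3 → (1, 'abbaba')
  4 → (5, 'ba')
  5 → (3, 'baba')
  6 → (2, 'bbaba')

SA = [6, 0, 4, 1, 5, 3, 2]
i: (SA[i-1],SA[i]) lcp shared
  1: (6,0) 1 'a'
  2: (0,4) 1 'a'
  3: (4,1) 2 'ab'
  4: (1,5) 0 ''
  5: (5,3) 2 'ba'
  6: (3,2) 1 'b'

[0, 1, 1, 2, 0, 2, 1]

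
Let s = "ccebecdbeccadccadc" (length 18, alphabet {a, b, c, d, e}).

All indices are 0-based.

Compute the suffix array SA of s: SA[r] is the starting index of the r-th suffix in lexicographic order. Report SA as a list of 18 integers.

rank | idx | suffix
   0 |  15 | adc
   1 |  11 | adccadc
   2 |   7 | beccadccadc
   3 |   3 | becdbeccadccadc
   4 |  17 | c
   5 |  14 | cadc
   6 |  10 | cadccadc
   7 |  13 | ccadc
   8 |   9 | ccadccadc
   9 |   0 | ccebecdbeccadccadc
  10 |   5 | cdbeccadccadc
  11 |   1 | cebecdbeccadccadc
  12 |   6 | dbeccadccadc
  13 |  16 | dc
  14 |  12 | dccadc
  15 |   2 | ebecdbeccadccadc
  16 |   8 | eccadccadc
  17 |   4 | ecdbeccadccadc

[15, 11, 7, 3, 17, 14, 10, 13, 9, 0, 5, 1, 6, 16, 12, 2, 8, 4]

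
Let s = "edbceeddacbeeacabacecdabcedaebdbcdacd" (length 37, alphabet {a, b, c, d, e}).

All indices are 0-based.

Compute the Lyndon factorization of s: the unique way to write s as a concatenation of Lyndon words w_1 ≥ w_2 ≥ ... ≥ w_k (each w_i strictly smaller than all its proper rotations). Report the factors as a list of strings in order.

["e", "d", "bceedd", "acbee", "ac", "abacecdabcedaebdbcdacd"]

emit factor 1: 'e' (i=0, period=1)
emit factor 2: 'd' (i=1, period=1)
emit factor 3: 'bceedd' (i=2, period=6)
emit factor 4: 'acbee' (i=8, period=5)
emit factor 5: 'ac' (i=13, period=2)
emit factor 6: 'abacecdabcedaebdbcdacd' (i=15, period=22)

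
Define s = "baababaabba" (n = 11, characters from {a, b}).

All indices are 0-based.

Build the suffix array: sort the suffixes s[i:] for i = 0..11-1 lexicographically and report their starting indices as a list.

sorted suffixes:
  #0 SA[0]=10  'a'
  #1 SA[1]=1  'aababaabba'
  #2 SA[2]=6  'aabba'
  #3 SA[3]=4  'abaabba'
  #4 SA[4]=2  'ababaabba'
  #5 SA[5]=7  'abba'
  #6 SA[6]=9  'ba'
  #7 SA[7]=0  'baababaabba'
  #8 SA[8]=5  'baabba'
  #9 SA[9]=3  'babaabba'
  #10 SA[10]=8  'bba'

[10, 1, 6, 4, 2, 7, 9, 0, 5, 3, 8]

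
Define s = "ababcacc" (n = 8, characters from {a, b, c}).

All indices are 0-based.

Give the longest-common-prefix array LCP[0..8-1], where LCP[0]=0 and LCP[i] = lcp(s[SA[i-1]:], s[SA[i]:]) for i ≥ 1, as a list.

[0, 2, 1, 0, 1, 0, 1, 1]

sorted suffixes:
  #0 SA[0]=0  'ababcacc'
  #1 SA[1]=2  'abcacc'
  #2 SA[2]=5  'acc'
  #3 SA[3]=1  'babcacc'
  #4 SA[4]=3  'bcacc'
  #5 SA[5]=7  'c'
  #6 SA[6]=4  'cacc'
  #7 SA[7]=6  'cc'

SA = [0, 2, 5, 1, 3, 7, 4, 6]
rank  pair      lcp
   1  s[0:],s[2:]  2  'ab'
   2  s[2:],s[5:]  1  'a'
   3  s[5:],s[1:]  0  ''
   4  s[1:],s[3:]  1  'b'
   5  s[3:],s[7:]  0  ''
   6  s[7:],s[4:]  1  'c'
   7  s[4:],s[6:]  1  'c'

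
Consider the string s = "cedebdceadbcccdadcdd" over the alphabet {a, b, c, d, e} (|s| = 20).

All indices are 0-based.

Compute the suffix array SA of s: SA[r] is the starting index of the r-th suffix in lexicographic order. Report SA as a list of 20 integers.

[8, 15, 10, 4, 11, 12, 13, 17, 6, 0, 19, 14, 9, 16, 5, 18, 2, 7, 3, 1]

sorted suffixes:
  #0 SA[0]=8  'adbcccdadcdd'
  #1 SA[1]=15  'adcdd'
  #2 SA[2]=10  'bcccdadcdd'
  #3 SA[3]=4  'bdceadbcccdadcdd'
  #4 SA[4]=11  'cccdadcdd'
  #5 SA[5]=12  'ccdadcdd'
  #6 SA[6]=13  'cdadcdd'
  #7 SA[7]=17  'cdd'
  #8 SA[8]=6  'ceadbcccdadcdd'
  #9 SA[9]=0  'cedebdceadbcccdadcdd'
  #10 SA[10]=19  'd'
  #11 SA[11]=14  'dadcdd'
  #12 SA[12]=9  'dbcccdadcdd'
  #13 SA[13]=16  'dcdd'
  #14 SA[14]=5  'dceadbcccdadcdd'
  #15 SA[15]=18  'dd'
  #16 SA[16]=2  'debdceadbcccdadcdd'
  #17 SA[17]=7  'eadbcccdadcdd'
  #18 SA[18]=3  'ebdceadbcccdadcdd'
  #19 SA[19]=1  'edebdceadbcccdadcdd'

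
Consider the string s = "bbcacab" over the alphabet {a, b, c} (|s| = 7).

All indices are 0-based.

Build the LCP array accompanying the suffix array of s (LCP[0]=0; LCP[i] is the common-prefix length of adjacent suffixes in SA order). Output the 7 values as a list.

rank | idx | suffix
   0 |   5 | ab
   1 |   3 | acab
   2 |   6 | b
   3 |   0 | bbcacab
   4 |   1 | bcacab
   5 |   4 | cab
   6 |   2 | cacab

SA = [5, 3, 6, 0, 1, 4, 2]
i: (SA[i-1],SA[i]) lcp shared
  1: (5,3) 1 'a'
  2: (3,6) 0 ''
  3: (6,0) 1 'b'
  4: (0,1) 1 'b'
  5: (1,4) 0 ''
  6: (4,2) 2 'ca'

[0, 1, 0, 1, 1, 0, 2]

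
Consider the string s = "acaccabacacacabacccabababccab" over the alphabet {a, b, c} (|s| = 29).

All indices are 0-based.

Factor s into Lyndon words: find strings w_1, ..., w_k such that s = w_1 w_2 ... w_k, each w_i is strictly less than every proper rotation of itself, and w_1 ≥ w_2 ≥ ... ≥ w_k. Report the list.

emit factor 1: 'acacc' (i=0, period=5)
emit factor 2: 'abacacacabaccc' (i=5, period=14)
emit factor 3: 'abababcc' (i=19, period=8)
emit factor 4: 'ab' (i=27, period=2)

["acacc", "abacacacabaccc", "abababcc", "ab"]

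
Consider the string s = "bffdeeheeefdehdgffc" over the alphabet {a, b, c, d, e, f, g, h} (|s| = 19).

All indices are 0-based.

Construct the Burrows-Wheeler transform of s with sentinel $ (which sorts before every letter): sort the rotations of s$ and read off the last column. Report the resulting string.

rank  rotation              last
    0  $bffdeeheeefdehdgffc  c
    1  bffdeeheeefdehdgffc$  $
    2  c$bffdeeheeefdehdgff  f
    3  deeheeefdehdgffc$bff  f
    4  dehdgffc$bffdeeheeef  f
    5  dgffc$bffdeeheeefdeh  h
    6  eeefdehdgffc$bffdeeh  h
    7  eefdehdgffc$bffdeehe  e
    8  eeheeefdehdgffc$bffd  d
    9  efdehdgffc$bffdeehee  e
   10  ehdgffc$bffdeeheeefd  d
   11  eheeefdehdgffc$bffde  e
   12  fc$bffdeeheeefdehdgf  f
   13  fdeeheeefdehdgffc$bf  f
   14  fdehdgffc$bffdeeheee  e
   15  ffc$bffdeeheeefdehdg  g
   16  ffdeeheeefdehdgffc$b  b
   17  gffc$bffdeeheeefdehd  d
   18  hdgffc$bffdeeheeefde  e
   19  heeefdehdgffc$bffdee  e

c$fffhhededeffegbdee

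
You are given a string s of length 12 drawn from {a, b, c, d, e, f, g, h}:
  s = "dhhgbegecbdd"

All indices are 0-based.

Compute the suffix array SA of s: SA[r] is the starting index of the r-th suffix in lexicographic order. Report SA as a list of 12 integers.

[9, 4, 8, 11, 10, 0, 7, 5, 3, 6, 2, 1]

rank | idx | suffix
   0 |   9 | bdd
   1 |   4 | begecbdd
   2 |   8 | cbdd
   3 |  11 | d
   4 |  10 | dd
   5 |   0 | dhhgbegecbdd
   6 |   7 | ecbdd
   7 |   5 | egecbdd
   8 |   3 | gbegecbdd
   9 |   6 | gecbdd
  10 |   2 | hgbegecbdd
  11 |   1 | hhgbegecbdd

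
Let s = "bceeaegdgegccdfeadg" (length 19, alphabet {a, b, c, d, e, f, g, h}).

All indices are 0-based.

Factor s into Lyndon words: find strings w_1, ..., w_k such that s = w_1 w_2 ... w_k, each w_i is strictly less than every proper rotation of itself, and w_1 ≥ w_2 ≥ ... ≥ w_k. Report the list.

emit factor 1: 'bcee' (i=0, period=4)
emit factor 2: 'aegdgegccdfe' (i=4, period=12)
emit factor 3: 'adg' (i=16, period=3)

["bcee", "aegdgegccdfe", "adg"]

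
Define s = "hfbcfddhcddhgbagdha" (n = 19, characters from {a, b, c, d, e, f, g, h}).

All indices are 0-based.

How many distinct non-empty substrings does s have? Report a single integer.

rank→(start, suffix):
  0 → (18, 'a')
  1 → (14, 'agdha')
  2 → (13, 'bagdha')
  3 → (2, 'bcfddhcddhgbagdha')
  4 → (8, 'cddhgbagdha')
  5 → (3, 'cfddhcddhgbagdha')
  6 → (5, 'ddhcddhgbagdha')
  7 → (9, 'ddhgbagdha')
  8 → (16, 'dha')
  9 → (6, 'dhcddhgbagdha')
  10 → (10, 'dhgbagdha')
  11 → (1, 'fbcfddhcddhgbagdha')
  12 → (4, 'fddhcddhgbagdha')
  13 → (12, 'gbagdha')
  14 → (15, 'gdha')
  15 → (17, 'ha')
  16 → (7, 'hcddhgbagdha')
  17 → (0, 'hfbcfddhcddhgbagdha')
  18 → (11, 'hgbagdha')

SA = [18, 14, 13, 2, 8, 3, 5, 9, 16, 6, 10, 1, 4, 12, 15, 17, 7, 0, 11]
i: (SA[i-1],SA[i]) lcp shared
  1: (18,14) 1 'a'
  2: (14,13) 0 ''
  3: (13,2) 1 'b'
  4: (2,8) 0 ''
  5: (8,3) 1 'c'
  6: (3,5) 0 ''
  7: (5,9) 3 'ddh'
  8: (9,16) 1 'd'
  9: (16,6) 2 'dh'
  10: (6,10) 2 'dh'
  11: (10,1) 0 ''
  12: (1,4) 1 'f'
  13: (4,12) 0 ''
  14: (12,15) 1 'g'
  15: (15,17) 0 ''
  16: (17,7) 1 'h'
  17: (7,0) 1 'h'
  18: (0,11) 1 'h'

n(n+1)/2 = 19·20/2 = 190
Σ LCP = 0 + 1 + 0 + 1 + 0 + 1 + 0 + 3 + 1 + 2 + 2 + 0 + 1 + 0 + 1 + 0 + 1 + 1 + 1 = 16
distinct = 190 − 16 = 174

174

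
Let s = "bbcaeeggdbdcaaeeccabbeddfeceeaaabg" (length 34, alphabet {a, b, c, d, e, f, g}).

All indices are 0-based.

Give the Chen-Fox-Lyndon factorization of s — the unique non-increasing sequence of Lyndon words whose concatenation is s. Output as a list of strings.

["bbc", "aeeggdbdc", "aaeeccabbeddfecee", "aaabg"]

emit factor 1: 'bbc' (i=0, period=3)
emit factor 2: 'aeeggdbdc' (i=3, period=9)
emit factor 3: 'aaeeccabbeddfecee' (i=12, period=17)
emit factor 4: 'aaabg' (i=29, period=5)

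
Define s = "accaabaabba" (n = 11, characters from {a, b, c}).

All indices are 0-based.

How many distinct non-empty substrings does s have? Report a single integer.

rank→(start, suffix):
  0 → (10, 'a')
  1 → (3, 'aabaabba')
  2 → (6, 'aabba')
  3 → (4, 'abaabba')
  4 → (7, 'abba')
  5 → (0, 'accaabaabba')
  6 → (9, 'ba')
  7 → (5, 'baabba')
  8 → (8, 'bba')
  9 → (2, 'caabaabba')
  10 → (1, 'ccaabaabba')

SA = [10, 3, 6, 4, 7, 0, 9, 5, 8, 2, 1]
rank  pair      lcp
   1  s[10:],s[3:]  1  'a'
   2  s[3:],s[6:]  3  'aab'
   3  s[6:],s[4:]  1  'a'
   4  s[4:],s[7:]  2  'ab'
   5  s[7:],s[0:]  1  'a'
   6  s[0:],s[9:]  0  ''
   7  s[9:],s[5:]  2  'ba'
   8  s[5:],s[8:]  1  'b'
   9  s[8:],s[2:]  0  ''
  10  s[2:],s[1:]  1  'c'

n(n+1)/2 = 11·12/2 = 66
Σ LCP = 0 + 1 + 3 + 1 + 2 + 1 + 0 + 2 + 1 + 0 + 1 = 12
distinct = 66 − 12 = 54

54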